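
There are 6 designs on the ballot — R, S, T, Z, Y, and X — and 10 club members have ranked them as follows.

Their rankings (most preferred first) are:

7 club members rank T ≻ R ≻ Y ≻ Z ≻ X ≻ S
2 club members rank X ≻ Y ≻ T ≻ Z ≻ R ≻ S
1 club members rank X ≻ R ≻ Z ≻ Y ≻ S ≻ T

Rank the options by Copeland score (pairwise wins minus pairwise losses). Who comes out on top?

T

Pairwise results:
  R vs S: R wins 10–0.
  R vs T: T wins 9–1.
  R vs Z: R wins 8–2.
  R vs Y: R wins 8–2.
  R vs X: R wins 7–3.
  S vs T: T wins 9–1.
  S vs Z: Z wins 10–0.
  S vs Y: Y wins 10–0.
  S vs X: X wins 10–0.
  T vs Z: T wins 9–1.
  T vs Y: T wins 7–3.
  T vs X: T wins 7–3.
  Z vs Y: Y wins 9–1.
  Z vs X: Z wins 7–3.
  Y vs X: Y wins 7–3.
Copeland scores (wins − losses):
  R: 4 − 1 = 3
  S: 0 − 5 = -5
  T: 5 − 0 = 5
  Z: 2 − 3 = -1
  Y: 3 − 2 = 1
  X: 1 − 4 = -3
T has the best Copeland score.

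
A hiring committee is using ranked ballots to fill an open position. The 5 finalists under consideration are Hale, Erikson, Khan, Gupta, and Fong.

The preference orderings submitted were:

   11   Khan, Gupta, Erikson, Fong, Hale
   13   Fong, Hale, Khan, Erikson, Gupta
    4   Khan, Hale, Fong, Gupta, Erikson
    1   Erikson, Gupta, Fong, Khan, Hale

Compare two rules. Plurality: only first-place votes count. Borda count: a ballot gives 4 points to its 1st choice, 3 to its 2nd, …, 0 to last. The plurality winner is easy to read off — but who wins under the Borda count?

Khan

Plurality first-place counts: Hale 0, Erikson 1, Khan 15, Gupta 0, Fong 13 → Khan.
Borda totals: Hale 51, Erikson 39, Khan 87, Gupta 40, Fong 73 → Khan.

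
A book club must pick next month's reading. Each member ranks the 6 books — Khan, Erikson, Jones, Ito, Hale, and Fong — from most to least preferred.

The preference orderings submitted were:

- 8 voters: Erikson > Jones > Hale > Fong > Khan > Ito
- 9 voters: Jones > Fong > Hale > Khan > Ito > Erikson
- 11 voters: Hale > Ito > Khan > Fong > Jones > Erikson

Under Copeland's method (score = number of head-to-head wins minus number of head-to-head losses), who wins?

Pairwise results:
  Khan vs Erikson: Khan wins 20–8.
  Khan vs Jones: Jones wins 17–11.
  Khan vs Ito: Khan wins 17–11.
  Khan vs Hale: Hale wins 28–0.
  Khan vs Fong: Fong wins 17–11.
  Erikson vs Jones: Jones wins 20–8.
  Erikson vs Ito: Ito wins 20–8.
  Erikson vs Hale: Hale wins 20–8.
  Erikson vs Fong: Fong wins 20–8.
  Jones vs Ito: Jones wins 17–11.
  Jones vs Hale: Jones wins 17–11.
  Jones vs Fong: Jones wins 17–11.
  Ito vs Hale: Hale wins 28–0.
  Ito vs Fong: Fong wins 17–11.
  Hale vs Fong: Hale wins 19–9.
Copeland scores (wins − losses):
  Khan: 2 − 3 = -1
  Erikson: 0 − 5 = -5
  Jones: 5 − 0 = 5
  Ito: 1 − 4 = -3
  Hale: 4 − 1 = 3
  Fong: 3 − 2 = 1
Jones has the best Copeland score.

Jones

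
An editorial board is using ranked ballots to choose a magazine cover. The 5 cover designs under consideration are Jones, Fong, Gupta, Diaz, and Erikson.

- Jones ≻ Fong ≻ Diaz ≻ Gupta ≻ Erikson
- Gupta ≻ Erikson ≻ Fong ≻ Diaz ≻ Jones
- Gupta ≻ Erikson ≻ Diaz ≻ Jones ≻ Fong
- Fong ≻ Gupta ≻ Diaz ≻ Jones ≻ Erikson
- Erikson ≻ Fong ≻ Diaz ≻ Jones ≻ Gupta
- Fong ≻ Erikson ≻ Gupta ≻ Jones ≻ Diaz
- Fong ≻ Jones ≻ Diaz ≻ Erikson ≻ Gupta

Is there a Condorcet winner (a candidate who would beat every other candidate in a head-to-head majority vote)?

Yes

Head-to-head results (7 voters total):
Jones vs Fong: Fong wins 5–2.
Jones vs Gupta: Gupta wins 4–3.
Jones vs Diaz: Diaz wins 4–3.
Jones vs Erikson: Erikson wins 4–3.
Fong vs Gupta: Fong wins 5–2.
Fong vs Diaz: Fong wins 6–1.
Fong vs Erikson: Fong wins 4–3.
Gupta vs Diaz: Gupta wins 4–3.
Gupta vs Erikson: Gupta wins 4–3.
Diaz vs Erikson: Erikson wins 4–3.
Fong beats each rival — Jones (5–2), Gupta (5–2), Diaz (6–1), Erikson (4–3) — so Fong is the Condorcet winner.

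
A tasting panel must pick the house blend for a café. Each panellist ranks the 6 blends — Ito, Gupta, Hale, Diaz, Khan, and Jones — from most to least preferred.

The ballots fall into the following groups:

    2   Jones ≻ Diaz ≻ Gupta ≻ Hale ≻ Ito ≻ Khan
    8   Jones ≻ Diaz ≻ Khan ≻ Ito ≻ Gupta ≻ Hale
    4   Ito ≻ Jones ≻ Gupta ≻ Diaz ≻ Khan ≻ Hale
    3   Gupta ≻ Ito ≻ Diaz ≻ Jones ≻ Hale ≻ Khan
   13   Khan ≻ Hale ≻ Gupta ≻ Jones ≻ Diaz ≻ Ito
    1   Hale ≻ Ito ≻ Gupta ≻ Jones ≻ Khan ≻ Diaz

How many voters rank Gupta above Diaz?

21

Ballots ranking Gupta above Diaz: 4+3+13+1 = 21.
Ballots ranking Diaz above Gupta: 2+8 = 10.
So 21 of 31 voters prefer Gupta to Diaz.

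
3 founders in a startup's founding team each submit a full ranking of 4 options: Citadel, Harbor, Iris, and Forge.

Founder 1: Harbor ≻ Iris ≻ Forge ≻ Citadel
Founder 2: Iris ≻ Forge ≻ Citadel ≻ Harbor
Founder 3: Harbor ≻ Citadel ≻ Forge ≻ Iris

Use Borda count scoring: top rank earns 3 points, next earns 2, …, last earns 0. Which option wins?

Harbor

Borda scores:
  Citadel: 0 + 1 + 2 = 3
  Harbor: 3 + 0 + 3 = 6
  Iris: 2 + 3 + 0 = 5
  Forge: 1 + 2 + 1 = 4
Harbor has the highest total.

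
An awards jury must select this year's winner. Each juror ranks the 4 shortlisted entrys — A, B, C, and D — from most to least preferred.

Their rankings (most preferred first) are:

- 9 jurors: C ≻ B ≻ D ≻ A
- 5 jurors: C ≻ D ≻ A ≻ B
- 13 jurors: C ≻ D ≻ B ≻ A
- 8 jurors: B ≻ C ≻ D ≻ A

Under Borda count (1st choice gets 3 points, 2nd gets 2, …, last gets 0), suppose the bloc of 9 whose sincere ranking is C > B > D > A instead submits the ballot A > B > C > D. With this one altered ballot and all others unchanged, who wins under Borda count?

Borda totals with the altered ballot: A 32, B 55, C 79, D 44.
The winner is unchanged: still C.

C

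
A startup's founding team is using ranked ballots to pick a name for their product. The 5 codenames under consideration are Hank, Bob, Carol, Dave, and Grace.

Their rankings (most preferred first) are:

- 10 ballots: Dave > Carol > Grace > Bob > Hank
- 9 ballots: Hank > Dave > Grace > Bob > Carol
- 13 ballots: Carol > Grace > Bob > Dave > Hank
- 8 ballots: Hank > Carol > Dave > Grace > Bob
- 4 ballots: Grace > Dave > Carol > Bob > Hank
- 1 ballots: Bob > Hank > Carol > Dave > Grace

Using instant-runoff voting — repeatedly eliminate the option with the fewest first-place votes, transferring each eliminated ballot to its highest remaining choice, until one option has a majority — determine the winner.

Round 1: Hank 17, Carol 13, Dave 10, Grace 4, Bob 1. Bob has the fewest and is eliminated.
Round 2: Hank 18, Carol 13, Dave 10, Grace 4. Grace has the fewest and is eliminated.
Round 3: Hank 18, Dave 14, Carol 13. Carol has the fewest and is eliminated.
Round 4: Dave 27, Hank 18. Dave has a majority.

Dave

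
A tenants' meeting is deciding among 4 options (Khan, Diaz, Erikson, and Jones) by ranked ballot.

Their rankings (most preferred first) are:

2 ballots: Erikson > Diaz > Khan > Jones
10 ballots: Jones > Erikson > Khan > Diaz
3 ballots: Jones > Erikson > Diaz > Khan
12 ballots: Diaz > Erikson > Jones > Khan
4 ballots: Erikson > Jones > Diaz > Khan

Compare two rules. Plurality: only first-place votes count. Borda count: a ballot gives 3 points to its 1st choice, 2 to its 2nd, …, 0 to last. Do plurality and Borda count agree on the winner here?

Plurality first-place counts: Khan 0, Diaz 12, Erikson 6, Jones 13 → Jones.
Borda totals: Khan 12, Diaz 47, Erikson 68, Jones 59 → Erikson.
The two rules disagree: plurality picks Jones, Borda picks Erikson.

No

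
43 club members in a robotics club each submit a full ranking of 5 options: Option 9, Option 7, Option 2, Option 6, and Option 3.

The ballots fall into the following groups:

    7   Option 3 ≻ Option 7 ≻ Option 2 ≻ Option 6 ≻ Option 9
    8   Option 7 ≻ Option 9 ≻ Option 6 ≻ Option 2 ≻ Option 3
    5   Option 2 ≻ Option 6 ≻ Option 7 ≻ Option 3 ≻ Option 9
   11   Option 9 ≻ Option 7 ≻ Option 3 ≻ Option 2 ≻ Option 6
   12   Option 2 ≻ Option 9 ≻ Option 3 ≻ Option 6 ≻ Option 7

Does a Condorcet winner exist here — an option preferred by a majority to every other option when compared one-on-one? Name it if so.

There is no Condorcet winner

Head-to-head results (43 voters total):
Option 9 vs Option 7: Option 9 wins 23–20.
Option 9 vs Option 2: Option 2 wins 24–19.
Option 9 vs Option 6: Option 9 wins 31–12.
Option 9 vs Option 3: Option 9 wins 31–12.
Option 7 vs Option 2: Option 7 wins 26–17.
Option 7 vs Option 6: Option 7 wins 26–17.
Option 7 vs Option 3: Option 7 wins 24–19.
Option 2 vs Option 6: Option 2 wins 35–8.
Option 2 vs Option 3: Option 2 wins 25–18.
Option 6 vs Option 3: Option 3 wins 30–13.
No candidate beats all others: Option 9 beats Option 7 beats Option 2 beats Option 9, a majority cycle.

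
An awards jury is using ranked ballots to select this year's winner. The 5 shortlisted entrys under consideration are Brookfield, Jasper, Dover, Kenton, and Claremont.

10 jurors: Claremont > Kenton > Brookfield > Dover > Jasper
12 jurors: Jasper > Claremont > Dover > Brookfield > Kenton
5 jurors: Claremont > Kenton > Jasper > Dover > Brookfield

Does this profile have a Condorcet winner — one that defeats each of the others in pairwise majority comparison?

Yes

Head-to-head results (27 voters total):
Brookfield vs Jasper: Jasper wins 17–10.
Brookfield vs Dover: Dover wins 17–10.
Brookfield vs Kenton: Kenton wins 15–12.
Brookfield vs Claremont: Claremont wins 27–0.
Jasper vs Dover: Jasper wins 17–10.
Jasper vs Kenton: Kenton wins 15–12.
Jasper vs Claremont: Claremont wins 15–12.
Dover vs Kenton: Kenton wins 15–12.
Dover vs Claremont: Claremont wins 27–0.
Kenton vs Claremont: Claremont wins 27–0.
Claremont beats each rival — Brookfield (27–0), Jasper (15–12), Dover (27–0), Kenton (27–0) — so Claremont is the Condorcet winner.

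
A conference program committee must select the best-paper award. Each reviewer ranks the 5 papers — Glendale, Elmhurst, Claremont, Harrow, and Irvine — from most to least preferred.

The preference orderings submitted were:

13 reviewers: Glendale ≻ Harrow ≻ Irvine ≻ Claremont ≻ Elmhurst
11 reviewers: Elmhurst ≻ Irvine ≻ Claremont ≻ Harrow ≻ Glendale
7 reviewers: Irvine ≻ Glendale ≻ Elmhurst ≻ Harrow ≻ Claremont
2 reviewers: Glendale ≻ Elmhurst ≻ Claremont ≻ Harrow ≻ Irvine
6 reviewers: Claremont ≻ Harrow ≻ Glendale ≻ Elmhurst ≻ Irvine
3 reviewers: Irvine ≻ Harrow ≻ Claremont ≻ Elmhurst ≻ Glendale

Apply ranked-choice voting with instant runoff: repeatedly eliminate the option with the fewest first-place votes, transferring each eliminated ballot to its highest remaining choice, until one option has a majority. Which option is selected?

Round 1: Glendale 15, Elmhurst 11, Irvine 10, Claremont 6, Harrow 0. Harrow has the fewest and is eliminated.
Round 2: Glendale 15, Elmhurst 11, Irvine 10, Claremont 6. Claremont has the fewest and is eliminated.
Round 3: Glendale 21, Elmhurst 11, Irvine 10. Irvine has the fewest and is eliminated.
Round 4: Glendale 28, Elmhurst 14. Glendale has a majority.

Glendale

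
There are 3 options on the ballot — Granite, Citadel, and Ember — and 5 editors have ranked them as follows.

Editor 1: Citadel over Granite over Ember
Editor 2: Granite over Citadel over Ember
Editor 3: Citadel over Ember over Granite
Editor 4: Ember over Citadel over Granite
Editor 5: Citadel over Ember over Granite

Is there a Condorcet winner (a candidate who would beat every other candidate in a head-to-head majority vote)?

Yes

Head-to-head results (5 voters total):
Granite vs Citadel: Citadel wins 4–1.
Granite vs Ember: Ember wins 3–2.
Citadel vs Ember: Citadel wins 4–1.
Citadel beats each rival — Granite (4–1), Ember (4–1) — so Citadel is the Condorcet winner.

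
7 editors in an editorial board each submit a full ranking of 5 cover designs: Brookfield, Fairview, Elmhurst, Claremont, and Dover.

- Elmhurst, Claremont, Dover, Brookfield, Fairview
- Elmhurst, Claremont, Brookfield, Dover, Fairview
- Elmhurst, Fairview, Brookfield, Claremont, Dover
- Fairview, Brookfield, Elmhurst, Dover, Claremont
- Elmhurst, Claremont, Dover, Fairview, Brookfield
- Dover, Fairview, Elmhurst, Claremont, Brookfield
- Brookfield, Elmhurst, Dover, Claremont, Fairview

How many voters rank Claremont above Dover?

Ballots ranking Claremont above Dover: 4.
Ballots ranking Dover above Claremont: 3.
So 4 of 7 voters prefer Claremont to Dover.

4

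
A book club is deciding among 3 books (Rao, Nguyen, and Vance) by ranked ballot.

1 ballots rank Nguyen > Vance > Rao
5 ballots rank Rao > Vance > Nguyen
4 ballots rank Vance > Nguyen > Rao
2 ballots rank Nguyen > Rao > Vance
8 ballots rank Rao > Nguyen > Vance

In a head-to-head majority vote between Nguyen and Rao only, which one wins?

Rao

Ballots ranking Nguyen above Rao: 1+4+2 = 7.
Ballots ranking Rao above Nguyen: 5+8 = 13.
Rao wins the head-to-head, 13–7.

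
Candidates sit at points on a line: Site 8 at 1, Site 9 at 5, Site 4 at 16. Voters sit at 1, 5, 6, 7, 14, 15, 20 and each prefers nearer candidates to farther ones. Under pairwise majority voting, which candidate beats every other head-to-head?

With single-peaked preferences on a line, the Condorcet winner is the candidate closest to the median voter.
The median voter (position 7) is closest to Site 9 at 5.
Check: Site 9 vs Site 8 — voters closer to Site 9: 6 of 7.

Site 9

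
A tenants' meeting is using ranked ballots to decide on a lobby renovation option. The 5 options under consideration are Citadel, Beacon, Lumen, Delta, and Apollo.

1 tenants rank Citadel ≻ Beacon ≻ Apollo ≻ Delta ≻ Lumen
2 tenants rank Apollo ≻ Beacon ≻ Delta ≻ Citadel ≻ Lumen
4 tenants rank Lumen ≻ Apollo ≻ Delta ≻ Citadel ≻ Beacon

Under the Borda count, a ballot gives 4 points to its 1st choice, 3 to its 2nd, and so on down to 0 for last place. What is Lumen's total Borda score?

16

Borda scores:
  Citadel: 4 + 2·1 + 4·1 = 10
  Beacon: 3 + 2·3 + 4·0 = 9
  Lumen: 0 + 2·0 + 4·4 = 16
  Delta: 1 + 2·2 + 4·2 = 13
  Apollo: 2 + 2·4 + 4·3 = 22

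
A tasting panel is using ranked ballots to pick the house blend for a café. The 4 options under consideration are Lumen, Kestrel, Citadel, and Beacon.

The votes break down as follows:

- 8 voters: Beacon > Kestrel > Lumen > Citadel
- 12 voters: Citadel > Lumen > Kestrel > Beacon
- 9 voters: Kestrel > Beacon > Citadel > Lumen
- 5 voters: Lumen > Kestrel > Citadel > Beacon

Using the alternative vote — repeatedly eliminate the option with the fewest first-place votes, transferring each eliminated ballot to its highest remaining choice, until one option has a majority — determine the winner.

Round 1: Citadel 12, Kestrel 9, Beacon 8, Lumen 5. Lumen has the fewest and is eliminated.
Round 2: Kestrel 14, Citadel 12, Beacon 8. Beacon has the fewest and is eliminated.
Round 3: Kestrel 22, Citadel 12. Kestrel has a majority.

Kestrel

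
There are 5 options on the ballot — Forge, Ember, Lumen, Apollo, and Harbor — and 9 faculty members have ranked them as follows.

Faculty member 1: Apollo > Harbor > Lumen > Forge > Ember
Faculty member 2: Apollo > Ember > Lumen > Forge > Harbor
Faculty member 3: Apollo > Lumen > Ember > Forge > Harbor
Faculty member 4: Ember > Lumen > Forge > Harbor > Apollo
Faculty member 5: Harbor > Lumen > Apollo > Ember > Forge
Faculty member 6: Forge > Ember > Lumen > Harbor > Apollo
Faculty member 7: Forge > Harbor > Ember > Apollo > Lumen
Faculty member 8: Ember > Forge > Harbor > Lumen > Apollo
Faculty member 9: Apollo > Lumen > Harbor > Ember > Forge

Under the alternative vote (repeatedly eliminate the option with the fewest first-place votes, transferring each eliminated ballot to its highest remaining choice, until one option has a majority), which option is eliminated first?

Round 1: Apollo 4, Forge 2, Ember 2, Harbor 1, Lumen 0. Lumen has the fewest and is eliminated.
Round 2: Apollo 4, Forge 2, Ember 2, Harbor 1. Harbor has the fewest and is eliminated.
Round 3: Apollo 5, Forge 2, Ember 2. Apollo has a majority.

Lumen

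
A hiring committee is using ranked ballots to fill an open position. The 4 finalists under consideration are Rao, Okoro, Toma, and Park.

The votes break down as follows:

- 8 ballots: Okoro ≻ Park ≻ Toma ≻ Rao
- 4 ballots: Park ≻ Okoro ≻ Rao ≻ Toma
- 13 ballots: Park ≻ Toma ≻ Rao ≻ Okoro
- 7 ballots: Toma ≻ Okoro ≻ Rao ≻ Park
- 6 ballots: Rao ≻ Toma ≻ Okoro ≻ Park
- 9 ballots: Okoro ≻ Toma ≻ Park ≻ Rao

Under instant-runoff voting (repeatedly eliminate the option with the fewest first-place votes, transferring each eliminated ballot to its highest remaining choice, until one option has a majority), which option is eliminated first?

Rao

Round 1: Okoro 17, Park 17, Toma 7, Rao 6. Rao has the fewest and is eliminated.
Round 2: Okoro 17, Park 17, Toma 13. Toma has the fewest and is eliminated.
Round 3: Okoro 30, Park 17. Okoro has a majority.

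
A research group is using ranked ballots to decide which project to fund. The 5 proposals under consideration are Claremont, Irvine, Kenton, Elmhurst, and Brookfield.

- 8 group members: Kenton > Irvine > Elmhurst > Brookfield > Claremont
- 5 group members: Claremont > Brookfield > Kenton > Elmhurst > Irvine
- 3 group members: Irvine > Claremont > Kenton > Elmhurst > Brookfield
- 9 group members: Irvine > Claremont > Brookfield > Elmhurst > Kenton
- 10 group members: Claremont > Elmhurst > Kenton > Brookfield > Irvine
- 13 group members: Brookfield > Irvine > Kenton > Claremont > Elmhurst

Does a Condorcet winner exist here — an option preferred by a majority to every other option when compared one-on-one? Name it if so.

Head-to-head results (48 voters total):
Claremont vs Irvine: Irvine wins 33–15.
Claremont vs Kenton: Claremont wins 27–21.
Claremont vs Elmhurst: Claremont wins 40–8.
Claremont vs Brookfield: Claremont wins 27–21.
Irvine vs Kenton: Irvine wins 25–23.
Irvine vs Elmhurst: Irvine wins 33–15.
Irvine vs Brookfield: Brookfield wins 28–20.
Kenton vs Elmhurst: Kenton wins 29–19.
Kenton vs Brookfield: Brookfield wins 27–21.
Elmhurst vs Brookfield: Brookfield wins 27–21.
No candidate beats all others: Claremont beats Brookfield beats Irvine beats Claremont, a majority cycle.

There is no Condorcet winner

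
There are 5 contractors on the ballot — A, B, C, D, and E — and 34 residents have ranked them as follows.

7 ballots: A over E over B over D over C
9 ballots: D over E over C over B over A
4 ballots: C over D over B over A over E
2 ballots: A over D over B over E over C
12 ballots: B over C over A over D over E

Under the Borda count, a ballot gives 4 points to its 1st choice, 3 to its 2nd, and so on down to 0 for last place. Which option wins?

Borda scores:
  A: 7·4 + 9·0 + 4·1 + 2·4 + 12·2 = 64
  B: 7·2 + 9·1 + 4·2 + 2·2 + 12·4 = 83
  C: 7·0 + 9·2 + 4·4 + 2·0 + 12·3 = 70
  D: 7·1 + 9·4 + 4·3 + 2·3 + 12·1 = 73
  E: 7·3 + 9·3 + 4·0 + 2·1 + 12·0 = 50
B has the highest total.

B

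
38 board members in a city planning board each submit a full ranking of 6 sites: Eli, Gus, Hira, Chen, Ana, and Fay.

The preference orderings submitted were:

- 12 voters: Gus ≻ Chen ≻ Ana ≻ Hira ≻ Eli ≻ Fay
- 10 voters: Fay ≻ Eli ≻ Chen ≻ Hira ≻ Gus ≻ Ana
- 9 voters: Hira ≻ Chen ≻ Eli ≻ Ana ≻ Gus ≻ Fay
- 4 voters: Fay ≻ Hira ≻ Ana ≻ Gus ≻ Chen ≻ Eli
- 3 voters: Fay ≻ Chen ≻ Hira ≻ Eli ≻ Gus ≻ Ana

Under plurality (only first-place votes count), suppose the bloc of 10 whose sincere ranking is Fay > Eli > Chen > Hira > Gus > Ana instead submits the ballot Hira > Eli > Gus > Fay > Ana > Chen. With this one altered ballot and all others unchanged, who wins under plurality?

Hira

First-place totals with the altered ballot: Eli 0, Gus 12, Hira 19, Chen 0, Ana 0, Fay 7.
The switch changes the winner from Fay to Hira.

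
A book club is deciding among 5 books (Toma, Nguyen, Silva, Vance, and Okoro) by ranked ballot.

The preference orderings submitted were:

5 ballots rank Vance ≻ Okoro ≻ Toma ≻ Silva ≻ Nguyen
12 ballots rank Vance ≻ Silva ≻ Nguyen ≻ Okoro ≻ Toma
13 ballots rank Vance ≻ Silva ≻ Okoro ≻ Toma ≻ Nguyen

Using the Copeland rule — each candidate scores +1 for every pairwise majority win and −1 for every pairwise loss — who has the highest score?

Pairwise results:
  Toma vs Nguyen: Toma wins 18–12.
  Toma vs Silva: Silva wins 25–5.
  Toma vs Vance: Vance wins 30–0.
  Toma vs Okoro: Okoro wins 30–0.
  Nguyen vs Silva: Silva wins 30–0.
  Nguyen vs Vance: Vance wins 30–0.
  Nguyen vs Okoro: Okoro wins 18–12.
  Silva vs Vance: Vance wins 30–0.
  Silva vs Okoro: Silva wins 25–5.
  Vance vs Okoro: Vance wins 30–0.
Copeland scores (wins − losses):
  Toma: 1 − 3 = -2
  Nguyen: 0 − 4 = -4
  Silva: 3 − 1 = 2
  Vance: 4 − 0 = 4
  Okoro: 2 − 2 = 0
Vance has the best Copeland score.

Vance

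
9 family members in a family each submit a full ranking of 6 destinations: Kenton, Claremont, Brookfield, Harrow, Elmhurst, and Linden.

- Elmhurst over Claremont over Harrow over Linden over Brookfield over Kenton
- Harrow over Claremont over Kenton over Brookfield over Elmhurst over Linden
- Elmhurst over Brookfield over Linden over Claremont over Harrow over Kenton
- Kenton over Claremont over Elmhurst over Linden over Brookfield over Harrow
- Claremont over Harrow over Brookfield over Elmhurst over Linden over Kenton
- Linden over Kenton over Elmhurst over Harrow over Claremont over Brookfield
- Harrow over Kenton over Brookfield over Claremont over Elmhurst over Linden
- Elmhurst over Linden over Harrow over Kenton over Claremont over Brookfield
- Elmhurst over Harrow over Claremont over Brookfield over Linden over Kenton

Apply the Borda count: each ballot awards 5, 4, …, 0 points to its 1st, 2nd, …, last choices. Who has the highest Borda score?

Elmhurst

Borda scores:
  Kenton: 0 + 3 + 0 + 5 + 0 + 4 + 4 + 2 + 0 = 18
  Claremont: 4 + 4 + 2 + 4 + 5 + 1 + 2 + 1 + 3 = 26
  Brookfield: 1 + 2 + 4 + 1 + 3 + 0 + 3 + 0 + 2 = 16
  Harrow: 3 + 5 + 1 + 0 + 4 + 2 + 5 + 3 + 4 = 27
  Elmhurst: 5 + 1 + 5 + 3 + 2 + 3 + 1 + 5 + 5 = 30
  Linden: 2 + 0 + 3 + 2 + 1 + 5 + 0 + 4 + 1 = 18
Elmhurst has the highest total.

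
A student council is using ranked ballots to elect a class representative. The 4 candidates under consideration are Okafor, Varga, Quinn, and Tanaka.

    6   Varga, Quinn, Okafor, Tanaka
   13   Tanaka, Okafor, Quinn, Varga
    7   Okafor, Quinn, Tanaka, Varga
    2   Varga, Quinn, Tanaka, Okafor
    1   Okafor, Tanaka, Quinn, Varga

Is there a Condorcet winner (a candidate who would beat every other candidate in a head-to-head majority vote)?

Head-to-head results (29 voters total):
Okafor vs Varga: Okafor wins 21–8.
Okafor vs Quinn: Okafor wins 21–8.
Okafor vs Tanaka: Tanaka wins 15–14.
Varga vs Quinn: Quinn wins 21–8.
Varga vs Tanaka: Tanaka wins 21–8.
Quinn vs Tanaka: Quinn wins 15–14.
No candidate beats all others: Okafor beats Quinn beats Tanaka beats Okafor, a majority cycle.

No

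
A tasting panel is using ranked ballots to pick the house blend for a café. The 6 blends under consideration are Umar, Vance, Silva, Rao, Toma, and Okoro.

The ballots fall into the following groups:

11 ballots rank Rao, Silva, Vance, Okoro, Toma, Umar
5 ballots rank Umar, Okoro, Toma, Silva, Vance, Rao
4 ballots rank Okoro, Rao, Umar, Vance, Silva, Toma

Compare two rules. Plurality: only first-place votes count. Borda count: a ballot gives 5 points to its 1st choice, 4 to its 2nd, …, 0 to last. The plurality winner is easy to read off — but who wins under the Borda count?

Rao

Plurality first-place counts: Umar 5, Vance 0, Silva 0, Rao 11, Toma 0, Okoro 4 → Rao.
Borda totals: Umar 37, Vance 46, Silva 58, Rao 71, Toma 26, Okoro 62 → Rao.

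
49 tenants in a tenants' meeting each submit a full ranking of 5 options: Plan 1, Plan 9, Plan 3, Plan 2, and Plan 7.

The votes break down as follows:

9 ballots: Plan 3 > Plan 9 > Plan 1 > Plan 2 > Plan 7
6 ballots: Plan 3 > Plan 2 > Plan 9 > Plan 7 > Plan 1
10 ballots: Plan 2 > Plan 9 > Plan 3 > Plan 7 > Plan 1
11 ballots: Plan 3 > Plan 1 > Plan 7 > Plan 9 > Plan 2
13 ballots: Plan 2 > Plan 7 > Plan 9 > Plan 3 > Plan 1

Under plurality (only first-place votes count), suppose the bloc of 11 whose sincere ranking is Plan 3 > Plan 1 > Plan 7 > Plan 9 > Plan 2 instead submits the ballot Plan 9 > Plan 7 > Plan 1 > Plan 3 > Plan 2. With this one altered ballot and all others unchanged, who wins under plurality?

Plan 2

First-place totals with the altered ballot: Plan 1 0, Plan 9 11, Plan 3 15, Plan 2 23, Plan 7 0.
The switch changes the winner from Plan 3 to Plan 2.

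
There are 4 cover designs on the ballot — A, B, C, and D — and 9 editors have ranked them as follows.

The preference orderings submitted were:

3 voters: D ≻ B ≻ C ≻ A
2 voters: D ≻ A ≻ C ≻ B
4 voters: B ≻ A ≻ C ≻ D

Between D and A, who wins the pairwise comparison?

D

Ballots ranking D above A: 3+2 = 5.
Ballots ranking A above D: 4.
D wins the head-to-head, 5–4.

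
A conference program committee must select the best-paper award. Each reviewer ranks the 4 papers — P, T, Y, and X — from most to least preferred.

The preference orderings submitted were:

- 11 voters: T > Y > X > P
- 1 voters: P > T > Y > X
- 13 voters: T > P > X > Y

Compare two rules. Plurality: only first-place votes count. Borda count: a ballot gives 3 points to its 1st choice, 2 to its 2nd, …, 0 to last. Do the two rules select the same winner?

Plurality first-place counts: P 1, T 24, Y 0, X 0 → T.
Borda totals: P 29, T 74, Y 23, X 24 → T.
The two rules agree on T.

Yes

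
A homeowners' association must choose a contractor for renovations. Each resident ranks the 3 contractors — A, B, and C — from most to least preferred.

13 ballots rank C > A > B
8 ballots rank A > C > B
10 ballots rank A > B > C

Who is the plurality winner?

First-place vote totals:
  A: 18
  B: 0
  C: 13
A has the most first-place votes.

A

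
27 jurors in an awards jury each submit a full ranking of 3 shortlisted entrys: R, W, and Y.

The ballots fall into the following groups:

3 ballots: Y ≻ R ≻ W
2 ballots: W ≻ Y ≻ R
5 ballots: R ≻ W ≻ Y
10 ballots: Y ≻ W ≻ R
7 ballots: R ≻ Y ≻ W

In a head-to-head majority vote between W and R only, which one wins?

R

Ballots ranking W above R: 2+10 = 12.
Ballots ranking R above W: 3+5+7 = 15.
R wins the head-to-head, 15–12.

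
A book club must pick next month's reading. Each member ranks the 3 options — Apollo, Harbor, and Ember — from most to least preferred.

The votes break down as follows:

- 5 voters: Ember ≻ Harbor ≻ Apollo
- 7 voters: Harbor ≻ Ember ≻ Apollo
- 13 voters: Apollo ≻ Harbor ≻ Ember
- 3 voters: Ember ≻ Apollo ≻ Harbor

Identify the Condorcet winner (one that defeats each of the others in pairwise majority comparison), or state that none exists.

Head-to-head results (28 voters total):
Apollo vs Harbor: Apollo wins 16–12.
Apollo vs Ember: Ember wins 15–13.
Harbor vs Ember: Harbor wins 20–8.
No candidate beats all others: Apollo beats Harbor beats Ember beats Apollo, a majority cycle.

There is no Condorcet winner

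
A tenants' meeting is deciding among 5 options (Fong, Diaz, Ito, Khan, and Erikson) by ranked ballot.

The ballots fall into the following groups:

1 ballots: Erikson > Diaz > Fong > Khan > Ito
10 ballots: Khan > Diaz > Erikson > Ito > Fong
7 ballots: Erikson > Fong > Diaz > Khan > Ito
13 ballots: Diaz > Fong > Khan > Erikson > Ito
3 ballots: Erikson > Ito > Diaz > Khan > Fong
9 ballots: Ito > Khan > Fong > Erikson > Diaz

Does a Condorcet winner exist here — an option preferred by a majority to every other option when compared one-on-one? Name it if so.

Diaz

Head-to-head results (43 voters total):
Fong vs Diaz: Diaz wins 27–16.
Fong vs Ito: Ito wins 22–21.
Fong vs Khan: Khan wins 22–21.
Fong vs Erikson: Fong wins 22–21.
Diaz vs Ito: Diaz wins 31–12.
Diaz vs Khan: Diaz wins 24–19.
Diaz vs Erikson: Diaz wins 23–20.
Ito vs Khan: Khan wins 31–12.
Ito vs Erikson: Erikson wins 34–9.
Khan vs Erikson: Khan wins 32–11.
Diaz beats each rival — Fong (27–16), Ito (31–12), Khan (24–19), Erikson (23–20) — so Diaz is the Condorcet winner.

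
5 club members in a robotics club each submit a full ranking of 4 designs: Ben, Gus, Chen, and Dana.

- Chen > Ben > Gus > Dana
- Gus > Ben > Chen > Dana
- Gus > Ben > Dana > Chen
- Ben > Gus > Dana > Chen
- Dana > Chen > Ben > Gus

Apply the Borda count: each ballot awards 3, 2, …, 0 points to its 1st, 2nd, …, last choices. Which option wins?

Ben

Borda scores:
  Ben: 2 + 2 + 2 + 3 + 1 = 10
  Gus: 1 + 3 + 3 + 2 + 0 = 9
  Chen: 3 + 1 + 0 + 0 + 2 = 6
  Dana: 0 + 0 + 1 + 1 + 3 = 5
Ben has the highest total.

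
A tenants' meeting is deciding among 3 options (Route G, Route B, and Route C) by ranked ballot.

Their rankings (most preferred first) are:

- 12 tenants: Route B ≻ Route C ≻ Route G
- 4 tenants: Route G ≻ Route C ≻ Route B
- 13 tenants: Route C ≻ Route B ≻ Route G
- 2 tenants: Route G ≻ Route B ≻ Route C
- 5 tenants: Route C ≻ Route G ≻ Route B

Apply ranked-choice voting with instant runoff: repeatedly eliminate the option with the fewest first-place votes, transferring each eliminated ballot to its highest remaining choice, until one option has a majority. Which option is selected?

Round 1: Route C 18, Route B 12, Route G 6. Route G has the fewest and is eliminated.
Round 2: Route C 22, Route B 14. Route C has a majority.

Route C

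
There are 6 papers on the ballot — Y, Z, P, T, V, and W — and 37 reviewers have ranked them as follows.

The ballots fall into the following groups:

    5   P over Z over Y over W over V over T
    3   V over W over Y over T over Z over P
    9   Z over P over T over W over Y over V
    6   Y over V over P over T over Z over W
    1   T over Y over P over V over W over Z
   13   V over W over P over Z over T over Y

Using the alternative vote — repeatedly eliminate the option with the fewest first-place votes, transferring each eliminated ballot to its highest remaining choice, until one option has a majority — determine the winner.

Round 1: V 16, Z 9, Y 6, P 5, T 1, W 0. W has the fewest and is eliminated.
Round 2: V 16, Z 9, Y 6, P 5, T 1. T has the fewest and is eliminated.
Round 3: V 16, Z 9, Y 7, P 5. P has the fewest and is eliminated.
Round 4: V 16, Z 14, Y 7. Y has the fewest and is eliminated.
Round 5: V 23, Z 14. V has a majority.

V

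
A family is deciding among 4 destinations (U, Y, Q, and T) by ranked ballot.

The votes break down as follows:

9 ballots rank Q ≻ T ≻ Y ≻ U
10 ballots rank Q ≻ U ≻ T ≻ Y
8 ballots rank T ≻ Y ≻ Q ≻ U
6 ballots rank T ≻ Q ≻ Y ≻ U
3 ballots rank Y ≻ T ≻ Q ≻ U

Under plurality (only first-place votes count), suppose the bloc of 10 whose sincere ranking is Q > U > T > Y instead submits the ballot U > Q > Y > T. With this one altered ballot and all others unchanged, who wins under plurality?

First-place totals with the altered ballot: U 10, Y 3, Q 9, T 14.
The switch changes the winner from Q to T.

T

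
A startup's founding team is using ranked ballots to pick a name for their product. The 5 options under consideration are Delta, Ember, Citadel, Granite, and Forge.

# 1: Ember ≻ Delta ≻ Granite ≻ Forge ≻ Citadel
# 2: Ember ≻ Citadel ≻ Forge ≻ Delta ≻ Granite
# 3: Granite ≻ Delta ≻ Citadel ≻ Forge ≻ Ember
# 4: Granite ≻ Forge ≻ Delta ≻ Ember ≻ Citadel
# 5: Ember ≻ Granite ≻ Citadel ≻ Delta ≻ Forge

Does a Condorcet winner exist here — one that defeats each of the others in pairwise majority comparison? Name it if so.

Ember

Head-to-head results (5 voters total):
Delta vs Ember: Ember wins 3–2.
Delta vs Citadel: Delta wins 3–2.
Delta vs Granite: Granite wins 3–2.
Delta vs Forge: Delta wins 3–2.
Ember vs Citadel: Ember wins 4–1.
Ember vs Granite: Ember wins 3–2.
Ember vs Forge: Ember wins 3–2.
Citadel vs Granite: Granite wins 4–1.
Citadel vs Forge: Citadel wins 3–2.
Granite vs Forge: Granite wins 4–1.
Ember beats each rival — Delta (3–2), Citadel (4–1), Granite (3–2), Forge (3–2) — so Ember is the Condorcet winner.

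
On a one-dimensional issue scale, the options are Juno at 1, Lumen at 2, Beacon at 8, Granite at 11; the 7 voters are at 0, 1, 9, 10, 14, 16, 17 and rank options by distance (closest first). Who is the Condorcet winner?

Granite

With single-peaked preferences on a line, the Condorcet winner is the candidate closest to the median voter.
The median voter (position 10) is closest to Granite at 11.
Check: Granite vs Lumen — voters closer to Granite: 5 of 7.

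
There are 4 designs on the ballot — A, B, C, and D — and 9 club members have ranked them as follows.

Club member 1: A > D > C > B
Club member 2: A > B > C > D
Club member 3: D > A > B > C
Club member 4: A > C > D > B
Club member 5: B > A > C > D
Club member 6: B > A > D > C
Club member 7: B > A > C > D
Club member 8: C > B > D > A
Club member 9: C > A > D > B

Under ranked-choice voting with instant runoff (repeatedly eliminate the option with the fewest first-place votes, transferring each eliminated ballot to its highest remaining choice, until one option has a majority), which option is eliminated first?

Round 1: A 3, B 3, C 2, D 1. D has the fewest and is eliminated.
Round 2: A 4, B 3, C 2. C has the fewest and is eliminated.
Round 3: A 5, B 4. A has a majority.

D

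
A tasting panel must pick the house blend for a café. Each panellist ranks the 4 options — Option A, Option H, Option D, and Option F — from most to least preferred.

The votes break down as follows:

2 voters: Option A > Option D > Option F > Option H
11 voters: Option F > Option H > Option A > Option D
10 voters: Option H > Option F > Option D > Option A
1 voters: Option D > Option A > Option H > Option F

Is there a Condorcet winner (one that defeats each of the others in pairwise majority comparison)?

Head-to-head results (24 voters total):
Option A vs Option H: Option H wins 21–3.
Option A vs Option D: Option A wins 13–11.
Option A vs Option F: Option F wins 21–3.
Option H vs Option D: Option H wins 21–3.
Option H vs Option F: Option F wins 13–11.
Option D vs Option F: Option F wins 21–3.
Option F beats each rival — Option A (21–3), Option H (13–11), Option D (21–3) — so Option F is the Condorcet winner.

Yes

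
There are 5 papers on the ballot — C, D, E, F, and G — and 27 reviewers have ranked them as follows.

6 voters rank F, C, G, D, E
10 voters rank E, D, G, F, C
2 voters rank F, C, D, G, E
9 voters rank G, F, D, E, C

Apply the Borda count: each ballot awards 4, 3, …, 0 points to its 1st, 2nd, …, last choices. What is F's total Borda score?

69

Borda scores:
  C: 6·3 + 10·0 + 2·3 + 9·0 = 24
  D: 6·1 + 10·3 + 2·2 + 9·2 = 58
  E: 6·0 + 10·4 + 2·0 + 9·1 = 49
  F: 6·4 + 10·1 + 2·4 + 9·3 = 69
  G: 6·2 + 10·2 + 2·1 + 9·4 = 70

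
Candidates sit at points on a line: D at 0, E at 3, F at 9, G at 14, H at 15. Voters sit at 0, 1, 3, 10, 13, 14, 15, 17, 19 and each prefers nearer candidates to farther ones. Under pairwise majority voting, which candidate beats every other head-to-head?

With single-peaked preferences on a line, the Condorcet winner is the candidate closest to the median voter.
The median voter (position 13) is closest to G at 14.
Check: G vs H — voters closer to G: 6 of 9.

G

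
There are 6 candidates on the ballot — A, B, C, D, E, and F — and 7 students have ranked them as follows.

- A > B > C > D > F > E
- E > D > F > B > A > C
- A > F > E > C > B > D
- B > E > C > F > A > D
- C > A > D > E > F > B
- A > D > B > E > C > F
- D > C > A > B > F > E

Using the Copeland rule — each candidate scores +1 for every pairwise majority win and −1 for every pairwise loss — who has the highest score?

A

Pairwise results:
  A vs B: A wins 5–2.
  A vs C: A wins 4–3.
  A vs D: A wins 5–2.
  A vs E: A wins 5–2.
  A vs F: A wins 5–2.
  B vs C: B wins 4–3.
  B vs D: D wins 4–3.
  B vs E: B wins 4–3.
  B vs F: B wins 4–3.
  C vs D: C wins 4–3.
  C vs E: E wins 4–3.
  C vs F: C wins 5–2.
  D vs E: D wins 4–3.
  D vs F: D wins 5–2.
  E vs F: E wins 4–3.
Copeland scores (wins − losses):
  A: 5 − 0 = 5
  B: 3 − 2 = 1
  C: 2 − 3 = -1
  D: 3 − 2 = 1
  E: 2 − 3 = -1
  F: 0 − 5 = -5
A has the best Copeland score.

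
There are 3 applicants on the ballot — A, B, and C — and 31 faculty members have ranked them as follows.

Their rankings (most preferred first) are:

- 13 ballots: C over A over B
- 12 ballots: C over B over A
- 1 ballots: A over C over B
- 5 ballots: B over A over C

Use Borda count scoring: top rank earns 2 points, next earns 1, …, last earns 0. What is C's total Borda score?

Borda scores:
  A: 13·1 + 12·0 + 2 + 5·1 = 20
  B: 13·0 + 12·1 + 0 + 5·2 = 22
  C: 13·2 + 12·2 + 1 + 5·0 = 51

51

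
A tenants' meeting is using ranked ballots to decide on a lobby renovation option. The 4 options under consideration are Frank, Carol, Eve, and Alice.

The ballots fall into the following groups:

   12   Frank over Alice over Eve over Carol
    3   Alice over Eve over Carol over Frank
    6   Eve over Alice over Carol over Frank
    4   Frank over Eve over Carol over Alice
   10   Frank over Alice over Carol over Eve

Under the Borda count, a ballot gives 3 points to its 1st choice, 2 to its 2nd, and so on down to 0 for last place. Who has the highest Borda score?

Borda scores:
  Frank: 12·3 + 3·0 + 6·0 + 4·3 + 10·3 = 78
  Carol: 12·0 + 3·1 + 6·1 + 4·1 + 10·1 = 23
  Eve: 12·1 + 3·2 + 6·3 + 4·2 + 10·0 = 44
  Alice: 12·2 + 3·3 + 6·2 + 4·0 + 10·2 = 65
Frank has the highest total.

Frank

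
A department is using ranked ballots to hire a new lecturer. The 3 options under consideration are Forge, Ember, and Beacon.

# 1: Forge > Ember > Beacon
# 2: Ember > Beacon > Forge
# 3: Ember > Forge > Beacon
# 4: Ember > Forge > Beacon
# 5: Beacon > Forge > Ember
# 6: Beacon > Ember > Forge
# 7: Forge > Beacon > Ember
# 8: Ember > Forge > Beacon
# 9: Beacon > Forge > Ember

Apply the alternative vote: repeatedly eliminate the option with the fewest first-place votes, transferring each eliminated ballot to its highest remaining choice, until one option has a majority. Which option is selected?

Ember

Round 1: Ember 4, Beacon 3, Forge 2. Forge has the fewest and is eliminated.
Round 2: Ember 5, Beacon 4. Ember has a majority.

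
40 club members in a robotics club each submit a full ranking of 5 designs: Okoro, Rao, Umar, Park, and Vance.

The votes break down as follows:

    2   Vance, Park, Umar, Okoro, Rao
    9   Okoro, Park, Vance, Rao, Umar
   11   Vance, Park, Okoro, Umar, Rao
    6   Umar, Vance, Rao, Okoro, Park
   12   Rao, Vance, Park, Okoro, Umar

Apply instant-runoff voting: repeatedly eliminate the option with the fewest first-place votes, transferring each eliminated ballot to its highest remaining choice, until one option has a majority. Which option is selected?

Vance

Round 1: Vance 13, Rao 12, Okoro 9, Umar 6, Park 0. Park has the fewest and is eliminated.
Round 2: Vance 13, Rao 12, Okoro 9, Umar 6. Umar has the fewest and is eliminated.
Round 3: Vance 19, Rao 12, Okoro 9. Okoro has the fewest and is eliminated.
Round 4: Vance 28, Rao 12. Vance has a majority.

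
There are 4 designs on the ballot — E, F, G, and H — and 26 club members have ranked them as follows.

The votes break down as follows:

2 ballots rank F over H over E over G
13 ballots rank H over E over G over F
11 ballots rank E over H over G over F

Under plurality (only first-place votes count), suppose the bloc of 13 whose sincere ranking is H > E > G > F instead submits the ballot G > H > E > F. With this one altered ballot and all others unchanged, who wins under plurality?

First-place totals with the altered ballot: E 11, F 2, G 13, H 0.
The switch changes the winner from H to G.

G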